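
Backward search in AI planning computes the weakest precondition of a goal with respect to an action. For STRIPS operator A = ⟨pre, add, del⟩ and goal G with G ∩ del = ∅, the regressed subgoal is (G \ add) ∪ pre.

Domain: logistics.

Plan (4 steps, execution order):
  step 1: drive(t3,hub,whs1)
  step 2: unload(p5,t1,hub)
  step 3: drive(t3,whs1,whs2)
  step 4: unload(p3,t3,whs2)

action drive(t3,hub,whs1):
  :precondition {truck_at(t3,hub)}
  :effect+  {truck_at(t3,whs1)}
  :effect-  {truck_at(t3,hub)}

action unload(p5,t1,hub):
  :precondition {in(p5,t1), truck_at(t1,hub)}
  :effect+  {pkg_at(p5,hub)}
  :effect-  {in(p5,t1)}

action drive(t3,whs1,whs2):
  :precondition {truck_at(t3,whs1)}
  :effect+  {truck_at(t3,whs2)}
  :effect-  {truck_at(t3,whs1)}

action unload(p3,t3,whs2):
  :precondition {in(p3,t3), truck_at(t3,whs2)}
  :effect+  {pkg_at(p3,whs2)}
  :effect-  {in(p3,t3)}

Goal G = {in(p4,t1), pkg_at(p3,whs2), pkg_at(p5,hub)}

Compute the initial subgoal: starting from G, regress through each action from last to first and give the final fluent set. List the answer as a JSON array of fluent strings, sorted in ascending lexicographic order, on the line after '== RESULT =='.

Regress step by step:
  through step 4 (unload(p3,t3,whs2)): drop {pkg_at(p3,whs2)}, keep {in(p4,t1), pkg_at(p5,hub)}, require {in(p3,t3), truck_at(t3,whs2)}
    → {in(p3,t3), in(p4,t1), pkg_at(p5,hub), truck_at(t3,whs2)}
  through step 3 (drive(t3,whs1,whs2)): drop {truck_at(t3,whs2)}, keep {in(p3,t3), in(p4,t1), pkg_at(p5,hub)}, require {truck_at(t3,whs1)}
    → {in(p3,t3), in(p4,t1), pkg_at(p5,hub), truck_at(t3,whs1)}
  through step 2 (unload(p5,t1,hub)): drop {pkg_at(p5,hub)}, keep {in(p3,t3), in(p4,t1), truck_at(t3,whs1)}, require {in(p5,t1), truck_at(t1,hub)}
    → {in(p3,t3), in(p4,t1), in(p5,t1), truck_at(t1,hub), truck_at(t3,whs1)}
  through step 1 (drive(t3,hub,whs1)): drop {truck_at(t3,whs1)}, keep {in(p3,t3), in(p4,t1), in(p5,t1), truck_at(t1,hub)}, require {truck_at(t3,hub)}
    → {in(p3,t3), in(p4,t1), in(p5,t1), truck_at(t1,hub), truck_at(t3,hub)}

== RESULT ==
["in(p3,t3)", "in(p4,t1)", "in(p5,t1)", "truck_at(t1,hub)", "truck_at(t3,hub)"]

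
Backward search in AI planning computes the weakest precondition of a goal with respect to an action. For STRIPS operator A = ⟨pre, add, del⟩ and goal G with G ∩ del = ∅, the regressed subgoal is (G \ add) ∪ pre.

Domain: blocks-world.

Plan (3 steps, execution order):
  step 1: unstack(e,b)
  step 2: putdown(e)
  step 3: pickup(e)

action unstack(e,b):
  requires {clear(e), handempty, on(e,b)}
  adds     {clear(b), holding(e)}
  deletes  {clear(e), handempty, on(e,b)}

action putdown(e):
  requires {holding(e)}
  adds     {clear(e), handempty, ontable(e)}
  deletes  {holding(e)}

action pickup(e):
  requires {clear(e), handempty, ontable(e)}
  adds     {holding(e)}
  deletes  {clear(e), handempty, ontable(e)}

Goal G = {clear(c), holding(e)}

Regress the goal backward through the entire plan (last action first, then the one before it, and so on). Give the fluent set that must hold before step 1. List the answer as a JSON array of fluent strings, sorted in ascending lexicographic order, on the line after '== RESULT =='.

Work backward from the goal:
  through step 3 (pickup(e)): drop {holding(e)}, keep {clear(c)}, require {clear(e), handempty, ontable(e)}
    → {clear(c), clear(e), handempty, ontable(e)}
  through step 2 (putdown(e)): drop {clear(e), handempty, ontable(e)}, keep {clear(c)}, require {holding(e)}
    → {clear(c), holding(e)}
  through step 1 (unstack(e,b)): drop {holding(e)}, keep {clear(c)}, require {clear(e), handempty, on(e,b)}
    → {clear(c), clear(e), handempty, on(e,b)}

== RESULT ==
["clear(c)", "clear(e)", "handempty", "on(e,b)"]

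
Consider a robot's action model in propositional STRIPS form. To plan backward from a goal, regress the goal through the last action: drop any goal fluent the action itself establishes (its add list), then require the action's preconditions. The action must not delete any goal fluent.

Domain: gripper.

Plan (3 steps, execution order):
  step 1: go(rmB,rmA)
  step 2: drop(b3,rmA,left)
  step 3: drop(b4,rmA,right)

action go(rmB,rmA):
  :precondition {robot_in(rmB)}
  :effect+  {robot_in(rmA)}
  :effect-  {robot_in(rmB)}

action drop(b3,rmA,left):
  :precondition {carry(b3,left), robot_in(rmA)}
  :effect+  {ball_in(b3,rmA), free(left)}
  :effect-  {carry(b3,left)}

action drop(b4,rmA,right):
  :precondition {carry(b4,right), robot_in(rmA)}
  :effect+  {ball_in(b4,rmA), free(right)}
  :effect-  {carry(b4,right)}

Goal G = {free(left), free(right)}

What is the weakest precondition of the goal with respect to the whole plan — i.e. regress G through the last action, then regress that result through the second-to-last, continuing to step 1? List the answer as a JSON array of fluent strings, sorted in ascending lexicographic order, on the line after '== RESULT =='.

Regress step by step:
  through step 3 (drop(b4,rmA,right)): drop {free(right)}, keep {free(left)}, require {carry(b4,right), robot_in(rmA)}
    → {carry(b4,right), free(left), robot_in(rmA)}
  through step 2 (drop(b3,rmA,left)): drop {free(left)}, keep {carry(b4,right), robot_in(rmA)}, require {carry(b3,left), robot_in(rmA)}
    → {carry(b3,left), carry(b4,right), robot_in(rmA)}
  through step 1 (go(rmB,rmA)): drop {robot_in(rmA)}, keep {carry(b3,left), carry(b4,right)}, require {robot_in(rmB)}
    → {carry(b3,left), carry(b4,right), robot_in(rmB)}

== RESULT ==
["carry(b3,left)", "carry(b4,right)", "robot_in(rmB)"]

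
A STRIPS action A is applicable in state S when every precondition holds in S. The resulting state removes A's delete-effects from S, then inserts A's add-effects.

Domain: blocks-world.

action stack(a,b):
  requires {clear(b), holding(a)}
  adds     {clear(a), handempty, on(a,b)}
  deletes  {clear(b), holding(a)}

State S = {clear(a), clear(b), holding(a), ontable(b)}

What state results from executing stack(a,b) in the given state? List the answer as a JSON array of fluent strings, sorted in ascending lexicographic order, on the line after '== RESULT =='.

Compute (S \ del) ∪ add:
  pre ⊆ S: {clear(b), holding(a)} ⊆ S  — applicable
  S \ del = {clear(a), ontable(b)}
  ∪ add   = {clear(a), handempty, on(a,b), ontable(b)}

== RESULT ==
["clear(a)", "handempty", "on(a,b)", "ontable(b)"]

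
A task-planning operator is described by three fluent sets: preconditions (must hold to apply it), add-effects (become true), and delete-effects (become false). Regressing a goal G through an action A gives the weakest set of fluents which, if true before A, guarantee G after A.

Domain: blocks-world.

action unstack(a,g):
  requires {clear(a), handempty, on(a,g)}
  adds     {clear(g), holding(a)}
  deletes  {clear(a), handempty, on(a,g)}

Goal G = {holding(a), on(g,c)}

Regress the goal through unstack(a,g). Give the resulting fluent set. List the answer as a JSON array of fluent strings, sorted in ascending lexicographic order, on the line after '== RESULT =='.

Regress:
  G ∩ del = {}  (empty — regression defined)
  G \ add = {holding(a), on(g,c)} \ {clear(g), holding(a)} = {on(g,c)}
  ∪ pre   = {on(g,c)} ∪ {clear(a), handempty, on(a,g)}
          = {clear(a), handempty, on(a,g), on(g,c)}

== RESULT ==
["clear(a)", "handempty", "on(a,g)", "on(g,c)"]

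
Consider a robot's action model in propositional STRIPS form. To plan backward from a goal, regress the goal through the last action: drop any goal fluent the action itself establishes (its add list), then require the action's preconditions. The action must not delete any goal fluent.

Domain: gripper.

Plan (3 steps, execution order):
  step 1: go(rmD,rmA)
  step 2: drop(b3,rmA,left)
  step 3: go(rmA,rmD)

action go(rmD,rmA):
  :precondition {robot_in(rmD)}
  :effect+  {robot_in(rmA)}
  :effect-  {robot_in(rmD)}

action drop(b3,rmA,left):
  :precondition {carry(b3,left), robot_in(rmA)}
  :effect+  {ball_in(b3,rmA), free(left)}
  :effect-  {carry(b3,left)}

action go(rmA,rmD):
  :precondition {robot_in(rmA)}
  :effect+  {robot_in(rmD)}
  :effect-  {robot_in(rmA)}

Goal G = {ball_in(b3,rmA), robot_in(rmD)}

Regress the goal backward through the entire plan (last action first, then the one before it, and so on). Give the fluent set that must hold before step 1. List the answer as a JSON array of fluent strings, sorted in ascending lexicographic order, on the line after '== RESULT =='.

Work backward from the goal:
  through step 3 (go(rmA,rmD)): drop {robot_in(rmD)}, keep {ball_in(b3,rmA)}, require {robot_in(rmA)}
    → {ball_in(b3,rmA), robot_in(rmA)}
  through step 2 (drop(b3,rmA,left)): drop {ball_in(b3,rmA)}, keep {robot_in(rmA)}, require {carry(b3,left), robot_in(rmA)}
    → {carry(b3,left), robot_in(rmA)}
  through step 1 (go(rmD,rmA)): drop {robot_in(rmA)}, keep {carry(b3,left)}, require {robot_in(rmD)}
    → {carry(b3,left), robot_in(rmD)}

== RESULT ==
["carry(b3,left)", "robot_in(rmD)"]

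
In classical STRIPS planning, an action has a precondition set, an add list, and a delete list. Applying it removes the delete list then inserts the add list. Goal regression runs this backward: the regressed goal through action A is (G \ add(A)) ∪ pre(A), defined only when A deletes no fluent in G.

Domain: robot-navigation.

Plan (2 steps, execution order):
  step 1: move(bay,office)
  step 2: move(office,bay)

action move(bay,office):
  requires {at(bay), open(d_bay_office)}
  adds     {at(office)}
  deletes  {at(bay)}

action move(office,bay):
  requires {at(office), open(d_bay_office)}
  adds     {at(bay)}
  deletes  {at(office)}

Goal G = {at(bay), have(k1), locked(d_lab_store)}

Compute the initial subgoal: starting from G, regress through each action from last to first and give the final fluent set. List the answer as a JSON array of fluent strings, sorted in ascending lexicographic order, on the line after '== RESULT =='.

Regress step by step:
  through step 2 (move(office,bay)): drop {at(bay)}, keep {have(k1), locked(d_lab_store)}, require {at(office), open(d_bay_office)}
    → {at(office), have(k1), locked(d_lab_store), open(d_bay_office)}
  through step 1 (move(bay,office)): drop {at(office)}, keep {have(k1), locked(d_lab_store), open(d_bay_office)}, require {at(bay), open(d_bay_office)}
    → {at(bay), have(k1), locked(d_lab_store), open(d_bay_office)}

== RESULT ==
["at(bay)", "have(k1)", "locked(d_lab_store)", "open(d_bay_office)"]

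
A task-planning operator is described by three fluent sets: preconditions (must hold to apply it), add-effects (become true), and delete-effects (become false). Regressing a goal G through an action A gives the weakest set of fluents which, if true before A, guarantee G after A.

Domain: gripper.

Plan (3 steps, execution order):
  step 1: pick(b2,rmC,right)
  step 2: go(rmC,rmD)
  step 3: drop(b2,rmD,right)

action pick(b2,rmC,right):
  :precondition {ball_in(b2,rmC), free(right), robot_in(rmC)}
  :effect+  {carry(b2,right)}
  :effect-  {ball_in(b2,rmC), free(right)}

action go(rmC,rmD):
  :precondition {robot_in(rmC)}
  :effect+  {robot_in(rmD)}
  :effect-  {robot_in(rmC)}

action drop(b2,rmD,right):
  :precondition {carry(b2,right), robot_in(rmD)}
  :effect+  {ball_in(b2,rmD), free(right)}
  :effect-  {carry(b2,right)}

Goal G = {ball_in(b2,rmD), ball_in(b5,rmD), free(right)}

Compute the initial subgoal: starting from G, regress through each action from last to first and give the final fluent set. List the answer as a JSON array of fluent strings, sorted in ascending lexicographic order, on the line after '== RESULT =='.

Regress step by step:
  through step 3 (drop(b2,rmD,right)): drop {ball_in(b2,rmD), free(right)}, keep {ball_in(b5,rmD)}, require {carry(b2,right), robot_in(rmD)}
    → {ball_in(b5,rmD), carry(b2,right), robot_in(rmD)}
  through step 2 (go(rmC,rmD)): drop {robot_in(rmD)}, keep {ball_in(b5,rmD), carry(b2,right)}, require {robot_in(rmC)}
    → {ball_in(b5,rmD), carry(b2,right), robot_in(rmC)}
  through step 1 (pick(b2,rmC,right)): drop {carry(b2,right)}, keep {ball_in(b5,rmD), robot_in(rmC)}, require {ball_in(b2,rmC), free(right), robot_in(rmC)}
    → {ball_in(b2,rmC), ball_in(b5,rmD), free(right), robot_in(rmC)}

== RESULT ==
["ball_in(b2,rmC)", "ball_in(b5,rmD)", "free(right)", "robot_in(rmC)"]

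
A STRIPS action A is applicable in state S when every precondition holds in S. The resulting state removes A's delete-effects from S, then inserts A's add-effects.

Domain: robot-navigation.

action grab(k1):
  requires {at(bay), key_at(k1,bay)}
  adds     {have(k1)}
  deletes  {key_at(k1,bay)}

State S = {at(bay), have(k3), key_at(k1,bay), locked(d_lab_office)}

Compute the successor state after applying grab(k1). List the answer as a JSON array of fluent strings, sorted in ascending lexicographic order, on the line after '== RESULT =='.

Compute (S \ del) ∪ add:
  pre ⊆ S: {at(bay), key_at(k1,bay)} ⊆ S  — applicable
  S \ del = {at(bay), have(k3), locked(d_lab_office)}
  ∪ add   = {at(bay), have(k1), have(k3), locked(d_lab_office)}

== RESULT ==
["at(bay)", "have(k1)", "have(k3)", "locked(d_lab_office)"]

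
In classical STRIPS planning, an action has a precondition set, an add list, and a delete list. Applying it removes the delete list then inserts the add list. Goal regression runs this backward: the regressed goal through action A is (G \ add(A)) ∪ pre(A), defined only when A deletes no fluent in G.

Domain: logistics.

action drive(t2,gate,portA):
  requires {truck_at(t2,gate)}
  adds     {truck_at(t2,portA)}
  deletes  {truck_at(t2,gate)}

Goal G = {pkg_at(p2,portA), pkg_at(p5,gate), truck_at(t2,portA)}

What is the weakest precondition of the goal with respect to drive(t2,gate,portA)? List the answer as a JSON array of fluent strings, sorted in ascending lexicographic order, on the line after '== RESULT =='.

Compute (G \ add) ∪ pre:
  G ∩ del = {}  (empty — regression defined)
  G \ add = {pkg_at(p2,portA), pkg_at(p5,gate), truck_at(t2,portA)} \ {truck_at(t2,portA)} = {pkg_at(p2,portA), pkg_at(p5,gate)}
  ∪ pre   = {pkg_at(p2,portA), pkg_at(p5,gate)} ∪ {truck_at(t2,gate)}
          = {pkg_at(p2,portA), pkg_at(p5,gate), truck_at(t2,gate)}

== RESULT ==
["pkg_at(p2,portA)", "pkg_at(p5,gate)", "truck_at(t2,gate)"]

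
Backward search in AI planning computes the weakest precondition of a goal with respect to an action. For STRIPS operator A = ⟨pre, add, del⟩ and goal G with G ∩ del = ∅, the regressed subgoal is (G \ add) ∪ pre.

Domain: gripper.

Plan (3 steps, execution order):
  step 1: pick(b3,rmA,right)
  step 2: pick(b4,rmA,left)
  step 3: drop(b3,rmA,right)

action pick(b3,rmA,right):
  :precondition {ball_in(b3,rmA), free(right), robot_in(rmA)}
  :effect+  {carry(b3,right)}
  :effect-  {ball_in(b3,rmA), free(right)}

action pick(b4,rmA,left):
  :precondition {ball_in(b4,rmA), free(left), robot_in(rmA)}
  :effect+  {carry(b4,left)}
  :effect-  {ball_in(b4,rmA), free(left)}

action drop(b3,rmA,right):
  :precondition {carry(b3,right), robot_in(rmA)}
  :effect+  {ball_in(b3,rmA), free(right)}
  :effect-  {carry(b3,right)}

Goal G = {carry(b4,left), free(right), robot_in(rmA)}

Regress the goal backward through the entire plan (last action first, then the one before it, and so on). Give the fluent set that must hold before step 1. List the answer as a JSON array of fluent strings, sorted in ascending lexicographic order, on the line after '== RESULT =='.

Work backward from the goal:
  through step 3 (drop(b3,rmA,right)): drop {free(right)}, keep {carry(b4,left), robot_in(rmA)}, require {carry(b3,right), robot_in(rmA)}
    → {carry(b3,right), carry(b4,left), robot_in(rmA)}
  through step 2 (pick(b4,rmA,left)): drop {carry(b4,left)}, keep {carry(b3,right), robot_in(rmA)}, require {ball_in(b4,rmA), free(left), robot_in(rmA)}
    → {ball_in(b4,rmA), carry(b3,right), free(left), robot_in(rmA)}
  through step 1 (pick(b3,rmA,right)): drop {carry(b3,right)}, keep {ball_in(b4,rmA), free(left), robot_in(rmA)}, require {ball_in(b3,rmA), free(right), robot_in(rmA)}
    → {ball_in(b3,rmA), ball_in(b4,rmA), free(left), free(right), robot_in(rmA)}

== RESULT ==
["ball_in(b3,rmA)", "ball_in(b4,rmA)", "free(left)", "free(right)", "robot_in(rmA)"]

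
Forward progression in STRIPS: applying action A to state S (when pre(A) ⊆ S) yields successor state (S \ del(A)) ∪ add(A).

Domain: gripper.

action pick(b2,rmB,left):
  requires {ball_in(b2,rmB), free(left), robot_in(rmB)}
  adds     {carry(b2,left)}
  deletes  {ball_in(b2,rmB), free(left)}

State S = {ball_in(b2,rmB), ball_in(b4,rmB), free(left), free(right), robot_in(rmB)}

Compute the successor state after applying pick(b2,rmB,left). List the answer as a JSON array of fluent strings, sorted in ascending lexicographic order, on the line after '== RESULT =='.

Progress:
  pre ⊆ S: {ball_in(b2,rmB), free(left), robot_in(rmB)} ⊆ S  — applicable
  S \ del = {ball_in(b4,rmB), free(right), robot_in(rmB)}
  ∪ add   = {ball_in(b4,rmB), carry(b2,left), free(right), robot_in(rmB)}

== RESULT ==
["ball_in(b4,rmB)", "carry(b2,left)", "free(right)", "robot_in(rmB)"]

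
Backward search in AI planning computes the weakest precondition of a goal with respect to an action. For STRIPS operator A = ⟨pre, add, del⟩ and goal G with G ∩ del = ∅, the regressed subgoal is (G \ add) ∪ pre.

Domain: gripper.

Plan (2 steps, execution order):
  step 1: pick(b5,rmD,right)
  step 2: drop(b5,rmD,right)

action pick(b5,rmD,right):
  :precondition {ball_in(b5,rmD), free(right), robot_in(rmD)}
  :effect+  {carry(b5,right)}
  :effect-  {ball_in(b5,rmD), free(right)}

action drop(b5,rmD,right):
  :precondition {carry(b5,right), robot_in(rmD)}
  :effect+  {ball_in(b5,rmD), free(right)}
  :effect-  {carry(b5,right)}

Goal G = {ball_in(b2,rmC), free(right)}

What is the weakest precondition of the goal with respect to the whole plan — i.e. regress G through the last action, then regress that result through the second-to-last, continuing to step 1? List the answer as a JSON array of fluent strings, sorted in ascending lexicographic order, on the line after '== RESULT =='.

Regress step by step:
  through step 2 (drop(b5,rmD,right)): drop {free(right)}, keep {ball_in(b2,rmC)}, require {carry(b5,right), robot_in(rmD)}
    → {ball_in(b2,rmC), carry(b5,right), robot_in(rmD)}
  through step 1 (pick(b5,rmD,right)): drop {carry(b5,right)}, keep {ball_in(b2,rmC), robot_in(rmD)}, require {ball_in(b5,rmD), free(right), robot_in(rmD)}
    → {ball_in(b2,rmC), ball_in(b5,rmD), free(right), robot_in(rmD)}

== RESULT ==
["ball_in(b2,rmC)", "ball_in(b5,rmD)", "free(right)", "robot_in(rmD)"]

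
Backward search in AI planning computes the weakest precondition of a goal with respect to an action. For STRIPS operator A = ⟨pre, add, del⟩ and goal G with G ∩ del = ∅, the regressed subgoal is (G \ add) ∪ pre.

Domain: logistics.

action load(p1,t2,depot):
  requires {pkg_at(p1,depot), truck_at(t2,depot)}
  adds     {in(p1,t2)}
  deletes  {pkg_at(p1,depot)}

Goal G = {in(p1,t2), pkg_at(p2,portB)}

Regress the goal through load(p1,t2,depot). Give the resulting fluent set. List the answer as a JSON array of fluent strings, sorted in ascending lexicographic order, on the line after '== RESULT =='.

Compute (G \ add) ∪ pre:
  G ∩ del = {}  (empty — regression defined)
  G \ add = {in(p1,t2), pkg_at(p2,portB)} \ {in(p1,t2)} = {pkg_at(p2,portB)}
  ∪ pre   = {pkg_at(p2,portB)} ∪ {pkg_at(p1,depot), truck_at(t2,depot)}
          = {pkg_at(p1,depot), pkg_at(p2,portB), truck_at(t2,depot)}

== RESULT ==
["pkg_at(p1,depot)", "pkg_at(p2,portB)", "truck_at(t2,depot)"]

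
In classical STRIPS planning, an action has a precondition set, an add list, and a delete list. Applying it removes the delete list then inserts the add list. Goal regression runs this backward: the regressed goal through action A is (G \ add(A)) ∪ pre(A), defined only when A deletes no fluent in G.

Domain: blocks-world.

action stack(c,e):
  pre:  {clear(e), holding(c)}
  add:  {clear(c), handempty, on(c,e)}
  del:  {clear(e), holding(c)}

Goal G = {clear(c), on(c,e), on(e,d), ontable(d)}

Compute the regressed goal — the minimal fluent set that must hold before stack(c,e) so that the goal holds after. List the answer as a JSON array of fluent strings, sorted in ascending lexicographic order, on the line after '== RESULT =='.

Regress:
  G ∩ del = {}  (empty — regression defined)
  G \ add = {clear(c), on(c,e), on(e,d), ontable(d)} \ {clear(c), handempty, on(c,e)} = {on(e,d), ontable(d)}
  ∪ pre   = {on(e,d), ontable(d)} ∪ {clear(e), holding(c)}
          = {clear(e), holding(c), on(e,d), ontable(d)}

== RESULT ==
["clear(e)", "holding(c)", "on(e,d)", "ontable(d)"]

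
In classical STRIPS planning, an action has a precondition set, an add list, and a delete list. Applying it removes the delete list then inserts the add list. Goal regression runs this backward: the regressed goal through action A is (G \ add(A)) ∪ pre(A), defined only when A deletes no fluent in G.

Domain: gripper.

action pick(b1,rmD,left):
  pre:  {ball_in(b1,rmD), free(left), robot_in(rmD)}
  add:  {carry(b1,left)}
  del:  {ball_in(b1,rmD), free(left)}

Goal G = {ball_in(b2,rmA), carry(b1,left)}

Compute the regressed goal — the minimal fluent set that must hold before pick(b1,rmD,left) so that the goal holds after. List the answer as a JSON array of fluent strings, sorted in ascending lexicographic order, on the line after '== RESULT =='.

Compute (G \ add) ∪ pre:
  G ∩ del = {}  (empty — regression defined)
  G \ add = {ball_in(b2,rmA), carry(b1,left)} \ {carry(b1,left)} = {ball_in(b2,rmA)}
  ∪ pre   = {ball_in(b2,rmA)} ∪ {ball_in(b1,rmD), free(left), robot_in(rmD)}
          = {ball_in(b1,rmD), ball_in(b2,rmA), free(left), robot_in(rmD)}

== RESULT ==
["ball_in(b1,rmD)", "ball_in(b2,rmA)", "free(left)", "robot_in(rmD)"]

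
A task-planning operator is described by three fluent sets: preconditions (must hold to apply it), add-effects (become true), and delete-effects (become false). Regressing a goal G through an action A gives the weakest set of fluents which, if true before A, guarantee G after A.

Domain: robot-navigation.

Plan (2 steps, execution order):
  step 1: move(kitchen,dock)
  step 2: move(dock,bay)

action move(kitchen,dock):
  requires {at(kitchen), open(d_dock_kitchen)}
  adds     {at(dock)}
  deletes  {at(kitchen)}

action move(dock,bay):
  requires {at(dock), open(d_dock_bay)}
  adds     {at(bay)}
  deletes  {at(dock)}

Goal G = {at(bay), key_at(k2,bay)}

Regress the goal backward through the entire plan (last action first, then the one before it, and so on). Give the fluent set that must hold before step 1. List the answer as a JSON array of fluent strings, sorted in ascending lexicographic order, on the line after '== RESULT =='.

Regress step by step:
  through step 2 (move(dock,bay)): drop {at(bay)}, keep {key_at(k2,bay)}, require {at(dock), open(d_dock_bay)}
    → {at(dock), key_at(k2,bay), open(d_dock_bay)}
  through step 1 (move(kitchen,dock)): drop {at(dock)}, keep {key_at(k2,bay), open(d_dock_bay)}, require {at(kitchen), open(d_dock_kitchen)}
    → {at(kitchen), key_at(k2,bay), open(d_dock_bay), open(d_dock_kitchen)}

== RESULT ==
["at(kitchen)", "key_at(k2,bay)", "open(d_dock_bay)", "open(d_dock_kitchen)"]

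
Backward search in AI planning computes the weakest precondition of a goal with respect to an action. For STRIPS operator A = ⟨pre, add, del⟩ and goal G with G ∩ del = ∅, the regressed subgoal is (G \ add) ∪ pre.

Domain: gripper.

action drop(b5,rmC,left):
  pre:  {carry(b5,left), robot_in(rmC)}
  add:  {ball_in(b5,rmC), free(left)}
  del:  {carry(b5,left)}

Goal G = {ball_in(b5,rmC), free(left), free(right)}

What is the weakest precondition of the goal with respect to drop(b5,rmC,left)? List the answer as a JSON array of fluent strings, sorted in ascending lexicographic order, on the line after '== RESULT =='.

Regress:
  G ∩ del = {}  (empty — regression defined)
  G \ add = {ball_in(b5,rmC), free(left), free(right)} \ {ball_in(b5,rmC), free(left)} = {free(right)}
  ∪ pre   = {free(right)} ∪ {carry(b5,left), robot_in(rmC)}
          = {carry(b5,left), free(right), robot_in(rmC)}

== RESULT ==
["carry(b5,left)", "free(right)", "robot_in(rmC)"]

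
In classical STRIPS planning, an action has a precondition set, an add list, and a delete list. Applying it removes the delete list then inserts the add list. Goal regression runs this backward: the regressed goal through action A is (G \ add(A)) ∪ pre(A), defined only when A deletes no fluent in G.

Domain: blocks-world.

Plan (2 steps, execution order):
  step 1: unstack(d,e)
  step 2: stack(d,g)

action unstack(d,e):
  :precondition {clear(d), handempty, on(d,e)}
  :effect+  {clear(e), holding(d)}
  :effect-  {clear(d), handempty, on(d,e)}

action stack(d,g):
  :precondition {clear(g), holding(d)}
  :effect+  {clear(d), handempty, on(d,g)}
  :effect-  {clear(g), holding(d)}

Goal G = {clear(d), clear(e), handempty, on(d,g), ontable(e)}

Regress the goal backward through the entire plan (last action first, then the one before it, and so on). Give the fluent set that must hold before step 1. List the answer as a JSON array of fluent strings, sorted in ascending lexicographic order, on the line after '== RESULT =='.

Work backward from the goal:
  through step 2 (stack(d,g)): drop {clear(d), handempty, on(d,g)}, keep {clear(e), ontable(e)}, require {clear(g), holding(d)}
    → {clear(e), clear(g), holding(d), ontable(e)}
  through step 1 (unstack(d,e)): drop {clear(e), holding(d)}, keep {clear(g), ontable(e)}, require {clear(d), handempty, on(d,e)}
    → {clear(d), clear(g), handempty, on(d,e), ontable(e)}

== RESULT ==
["clear(d)", "clear(g)", "handempty", "on(d,e)", "ontable(e)"]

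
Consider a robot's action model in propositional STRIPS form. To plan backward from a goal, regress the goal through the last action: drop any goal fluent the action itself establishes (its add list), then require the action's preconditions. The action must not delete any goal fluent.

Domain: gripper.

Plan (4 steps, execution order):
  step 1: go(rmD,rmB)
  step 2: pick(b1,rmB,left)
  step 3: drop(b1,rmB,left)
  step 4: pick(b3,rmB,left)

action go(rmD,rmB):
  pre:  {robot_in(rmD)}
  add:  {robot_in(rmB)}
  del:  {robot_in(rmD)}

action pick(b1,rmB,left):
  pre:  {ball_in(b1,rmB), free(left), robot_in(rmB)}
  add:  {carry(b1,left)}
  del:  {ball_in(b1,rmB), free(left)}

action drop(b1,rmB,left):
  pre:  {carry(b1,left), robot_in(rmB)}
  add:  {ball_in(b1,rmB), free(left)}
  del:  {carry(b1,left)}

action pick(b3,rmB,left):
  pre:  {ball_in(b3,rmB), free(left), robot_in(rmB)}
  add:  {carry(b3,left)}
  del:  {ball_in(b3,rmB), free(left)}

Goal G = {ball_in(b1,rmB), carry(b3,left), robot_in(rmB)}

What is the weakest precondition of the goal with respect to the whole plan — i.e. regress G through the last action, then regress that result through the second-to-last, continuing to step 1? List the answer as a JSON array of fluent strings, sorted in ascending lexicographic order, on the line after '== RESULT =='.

Work backward from the goal:
  through step 4 (pick(b3,rmB,left)): drop {carry(b3,left)}, keep {ball_in(b1,rmB), robot_in(rmB)}, require {ball_in(b3,rmB), free(left), robot_in(rmB)}
    → {ball_in(b1,rmB), ball_in(b3,rmB), free(left), robot_in(rmB)}
  through step 3 (drop(b1,rmB,left)): drop {ball_in(b1,rmB), free(left)}, keep {ball_in(b3,rmB), robot_in(rmB)}, require {carry(b1,left), robot_in(rmB)}
    → {ball_in(b3,rmB), carry(b1,left), robot_in(rmB)}
  through step 2 (pick(b1,rmB,left)): drop {carry(b1,left)}, keep {ball_in(b3,rmB), robot_in(rmB)}, require {ball_in(b1,rmB), free(left), robot_in(rmB)}
    → {ball_in(b1,rmB), ball_in(b3,rmB), free(left), robot_in(rmB)}
  through step 1 (go(rmD,rmB)): drop {robot_in(rmB)}, keep {ball_in(b1,rmB), ball_in(b3,rmB), free(left)}, require {robot_in(rmD)}
    → {ball_in(b1,rmB), ball_in(b3,rmB), free(left), robot_in(rmD)}

== RESULT ==
["ball_in(b1,rmB)", "ball_in(b3,rmB)", "free(left)", "robot_in(rmD)"]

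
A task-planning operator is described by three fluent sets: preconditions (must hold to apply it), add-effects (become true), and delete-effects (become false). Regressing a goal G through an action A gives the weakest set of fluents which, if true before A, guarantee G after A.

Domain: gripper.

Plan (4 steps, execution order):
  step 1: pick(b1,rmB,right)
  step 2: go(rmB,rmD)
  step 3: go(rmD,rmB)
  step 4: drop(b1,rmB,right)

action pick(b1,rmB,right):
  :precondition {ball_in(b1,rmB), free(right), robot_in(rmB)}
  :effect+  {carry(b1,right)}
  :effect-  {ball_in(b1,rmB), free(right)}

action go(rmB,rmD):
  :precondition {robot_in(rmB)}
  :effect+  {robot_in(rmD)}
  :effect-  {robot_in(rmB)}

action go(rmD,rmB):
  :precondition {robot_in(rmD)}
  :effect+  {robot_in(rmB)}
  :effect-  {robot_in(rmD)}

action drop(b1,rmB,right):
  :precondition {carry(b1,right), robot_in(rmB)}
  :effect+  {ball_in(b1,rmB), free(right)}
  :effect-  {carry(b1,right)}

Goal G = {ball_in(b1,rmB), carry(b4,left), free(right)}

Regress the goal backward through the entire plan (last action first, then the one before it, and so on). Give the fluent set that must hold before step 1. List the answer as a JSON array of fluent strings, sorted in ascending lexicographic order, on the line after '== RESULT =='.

Regress step by step:
  through step 4 (drop(b1,rmB,right)): drop {ball_in(b1,rmB), free(right)}, keep {carry(b4,left)}, require {carry(b1,right), robot_in(rmB)}
    → {carry(b1,right), carry(b4,left), robot_in(rmB)}
  through step 3 (go(rmD,rmB)): drop {robot_in(rmB)}, keep {carry(b1,right), carry(b4,left)}, require {robot_in(rmD)}
    → {carry(b1,right), carry(b4,left), robot_in(rmD)}
  through step 2 (go(rmB,rmD)): drop {robot_in(rmD)}, keep {carry(b1,right), carry(b4,left)}, require {robot_in(rmB)}
    → {carry(b1,right), carry(b4,left), robot_in(rmB)}
  through step 1 (pick(b1,rmB,right)): drop {carry(b1,right)}, keep {carry(b4,left), robot_in(rmB)}, require {ball_in(b1,rmB), free(right), robot_in(rmB)}
    → {ball_in(b1,rmB), carry(b4,left), free(right), robot_in(rmB)}

== RESULT ==
["ball_in(b1,rmB)", "carry(b4,left)", "free(right)", "robot_in(rmB)"]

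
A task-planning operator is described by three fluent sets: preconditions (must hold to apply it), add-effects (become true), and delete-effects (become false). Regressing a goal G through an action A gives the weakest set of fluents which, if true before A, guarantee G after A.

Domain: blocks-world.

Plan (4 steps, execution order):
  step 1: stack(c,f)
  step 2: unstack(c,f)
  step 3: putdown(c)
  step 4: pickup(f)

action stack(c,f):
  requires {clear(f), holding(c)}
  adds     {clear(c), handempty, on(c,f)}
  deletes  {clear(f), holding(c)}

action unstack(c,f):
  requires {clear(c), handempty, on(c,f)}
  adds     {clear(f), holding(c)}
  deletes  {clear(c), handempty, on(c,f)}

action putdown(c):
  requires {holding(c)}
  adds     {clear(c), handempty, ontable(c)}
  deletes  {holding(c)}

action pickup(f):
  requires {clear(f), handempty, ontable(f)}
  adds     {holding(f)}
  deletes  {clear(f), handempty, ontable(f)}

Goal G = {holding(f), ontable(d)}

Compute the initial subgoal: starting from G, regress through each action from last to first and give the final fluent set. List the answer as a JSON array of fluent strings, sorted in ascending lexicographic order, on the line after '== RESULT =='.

Work backward from the goal:
  through step 4 (pickup(f)): drop {holding(f)}, keep {ontable(d)}, require {clear(f), handempty, ontable(f)}
    → {clear(f), handempty, ontable(d), ontable(f)}
  through step 3 (putdown(c)): drop {handempty}, keep {clear(f), ontable(d), ontable(f)}, require {holding(c)}
    → {clear(f), holding(c), ontable(d), ontable(f)}
  through step 2 (unstack(c,f)): drop {clear(f), holding(c)}, keep {ontable(d), ontable(f)}, require {clear(c), handempty, on(c,f)}
    → {clear(c), handempty, on(c,f), ontable(d), ontable(f)}
  through step 1 (stack(c,f)): drop {clear(c), handempty, on(c,f)}, keep {ontable(d), ontable(f)}, require {clear(f), holding(c)}
    → {clear(f), holding(c), ontable(d), ontable(f)}

== RESULT ==
["clear(f)", "holding(c)", "ontable(d)", "ontable(f)"]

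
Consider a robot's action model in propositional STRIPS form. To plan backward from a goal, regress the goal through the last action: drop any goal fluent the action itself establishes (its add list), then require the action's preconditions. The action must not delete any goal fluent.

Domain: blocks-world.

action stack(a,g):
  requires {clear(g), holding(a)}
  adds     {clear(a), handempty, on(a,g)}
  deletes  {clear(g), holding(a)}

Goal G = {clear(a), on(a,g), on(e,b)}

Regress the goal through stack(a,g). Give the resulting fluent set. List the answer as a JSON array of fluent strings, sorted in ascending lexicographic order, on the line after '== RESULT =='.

Regress:
  G ∩ del = {}  (empty — regression defined)
  G \ add = {clear(a), on(a,g), on(e,b)} \ {clear(a), handempty, on(a,g)} = {on(e,b)}
  ∪ pre   = {on(e,b)} ∪ {clear(g), holding(a)}
          = {clear(g), holding(a), on(e,b)}

== RESULT ==
["clear(g)", "holding(a)", "on(e,b)"]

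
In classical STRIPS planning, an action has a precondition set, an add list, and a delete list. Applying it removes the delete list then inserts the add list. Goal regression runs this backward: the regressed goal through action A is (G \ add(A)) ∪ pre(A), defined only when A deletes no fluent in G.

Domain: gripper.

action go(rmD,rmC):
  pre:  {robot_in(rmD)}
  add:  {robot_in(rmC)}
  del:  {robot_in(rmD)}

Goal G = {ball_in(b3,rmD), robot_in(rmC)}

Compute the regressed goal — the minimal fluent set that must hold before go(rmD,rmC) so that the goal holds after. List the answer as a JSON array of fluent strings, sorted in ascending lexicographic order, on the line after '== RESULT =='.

Regress:
  G ∩ del = {}  (empty — regression defined)
  G \ add = {ball_in(b3,rmD), robot_in(rmC)} \ {robot_in(rmC)} = {ball_in(b3,rmD)}
  ∪ pre   = {ball_in(b3,rmD)} ∪ {robot_in(rmD)}
          = {ball_in(b3,rmD), robot_in(rmD)}

== RESULT ==
["ball_in(b3,rmD)", "robot_in(rmD)"]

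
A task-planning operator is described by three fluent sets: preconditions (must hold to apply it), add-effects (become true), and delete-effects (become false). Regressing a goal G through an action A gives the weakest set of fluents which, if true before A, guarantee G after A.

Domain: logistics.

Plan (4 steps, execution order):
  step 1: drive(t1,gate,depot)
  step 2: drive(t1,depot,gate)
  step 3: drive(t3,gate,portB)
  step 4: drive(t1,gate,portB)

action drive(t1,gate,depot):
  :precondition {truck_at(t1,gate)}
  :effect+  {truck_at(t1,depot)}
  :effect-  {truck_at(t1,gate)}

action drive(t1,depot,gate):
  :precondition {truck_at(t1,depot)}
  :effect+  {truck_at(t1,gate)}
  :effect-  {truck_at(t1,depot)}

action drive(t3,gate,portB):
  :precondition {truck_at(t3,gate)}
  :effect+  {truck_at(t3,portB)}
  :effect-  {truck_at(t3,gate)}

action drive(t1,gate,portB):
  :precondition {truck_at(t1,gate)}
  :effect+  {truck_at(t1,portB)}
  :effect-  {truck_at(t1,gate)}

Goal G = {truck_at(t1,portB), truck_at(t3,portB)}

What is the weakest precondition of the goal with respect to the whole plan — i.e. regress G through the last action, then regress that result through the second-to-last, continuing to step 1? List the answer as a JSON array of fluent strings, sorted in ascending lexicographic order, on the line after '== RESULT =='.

Work backward from the goal:
  through step 4 (drive(t1,gate,portB)): drop {truck_at(t1,portB)}, keep {truck_at(t3,portB)}, require {truck_at(t1,gate)}
    → {truck_at(t1,gate), truck_at(t3,portB)}
  through step 3 (drive(t3,gate,portB)): drop {truck_at(t3,portB)}, keep {truck_at(t1,gate)}, require {truck_at(t3,gate)}
    → {truck_at(t1,gate), truck_at(t3,gate)}
  through step 2 (drive(t1,depot,gate)): drop {truck_at(t1,gate)}, keep {truck_at(t3,gate)}, require {truck_at(t1,depot)}
    → {truck_at(t1,depot), truck_at(t3,gate)}
  through step 1 (drive(t1,gate,depot)): drop {truck_at(t1,depot)}, keep {truck_at(t3,gate)}, require {truck_at(t1,gate)}
    → {truck_at(t1,gate), truck_at(t3,gate)}

== RESULT ==
["truck_at(t1,gate)", "truck_at(t3,gate)"]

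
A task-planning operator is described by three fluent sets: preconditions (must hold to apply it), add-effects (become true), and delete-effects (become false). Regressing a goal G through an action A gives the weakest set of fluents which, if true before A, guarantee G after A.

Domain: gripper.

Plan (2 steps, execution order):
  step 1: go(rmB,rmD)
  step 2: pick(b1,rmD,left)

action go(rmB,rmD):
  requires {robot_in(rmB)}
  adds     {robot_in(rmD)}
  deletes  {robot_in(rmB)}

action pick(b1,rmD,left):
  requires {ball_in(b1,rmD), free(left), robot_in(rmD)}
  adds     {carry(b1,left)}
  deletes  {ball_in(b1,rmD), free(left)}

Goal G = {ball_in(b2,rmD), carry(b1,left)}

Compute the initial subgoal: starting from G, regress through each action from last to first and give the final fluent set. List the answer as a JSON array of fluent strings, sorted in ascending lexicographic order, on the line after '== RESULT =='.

Regress step by step:
  through step 2 (pick(b1,rmD,left)): drop {carry(b1,left)}, keep {ball_in(b2,rmD)}, require {ball_in(b1,rmD), free(left), robot_in(rmD)}
    → {ball_in(b1,rmD), ball_in(b2,rmD), free(left), robot_in(rmD)}
  through step 1 (go(rmB,rmD)): drop {robot_in(rmD)}, keep {ball_in(b1,rmD), ball_in(b2,rmD), free(left)}, require {robot_in(rmB)}
    → {ball_in(b1,rmD), ball_in(b2,rmD), free(left), robot_in(rmB)}

== RESULT ==
["ball_in(b1,rmD)", "ball_in(b2,rmD)", "free(left)", "robot_in(rmB)"]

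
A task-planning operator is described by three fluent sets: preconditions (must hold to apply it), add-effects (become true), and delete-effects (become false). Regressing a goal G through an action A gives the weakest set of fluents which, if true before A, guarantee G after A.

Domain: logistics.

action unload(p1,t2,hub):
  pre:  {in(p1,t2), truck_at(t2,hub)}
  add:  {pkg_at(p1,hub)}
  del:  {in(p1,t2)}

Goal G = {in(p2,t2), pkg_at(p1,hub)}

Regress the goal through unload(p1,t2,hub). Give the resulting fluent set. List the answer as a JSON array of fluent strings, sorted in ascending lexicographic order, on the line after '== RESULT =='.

Compute (G \ add) ∪ pre:
  G ∩ del = {}  (empty — regression defined)
  G \ add = {in(p2,t2), pkg_at(p1,hub)} \ {pkg_at(p1,hub)} = {in(p2,t2)}
  ∪ pre   = {in(p2,t2)} ∪ {in(p1,t2), truck_at(t2,hub)}
          = {in(p1,t2), in(p2,t2), truck_at(t2,hub)}

== RESULT ==
["in(p1,t2)", "in(p2,t2)", "truck_at(t2,hub)"]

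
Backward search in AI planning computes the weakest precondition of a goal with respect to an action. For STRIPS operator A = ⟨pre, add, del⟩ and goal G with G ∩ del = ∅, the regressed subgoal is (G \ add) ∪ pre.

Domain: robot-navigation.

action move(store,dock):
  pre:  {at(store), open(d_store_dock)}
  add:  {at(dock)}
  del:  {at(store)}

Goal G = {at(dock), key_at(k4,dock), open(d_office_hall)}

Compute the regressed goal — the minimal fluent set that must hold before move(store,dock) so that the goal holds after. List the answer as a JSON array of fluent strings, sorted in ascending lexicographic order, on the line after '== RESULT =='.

Regress:
  G ∩ del = {}  (empty — regression defined)
  G \ add = {at(dock), key_at(k4,dock), open(d_office_hall)} \ {at(dock)} = {key_at(k4,dock), open(d_office_hall)}
  ∪ pre   = {key_at(k4,dock), open(d_office_hall)} ∪ {at(store), open(d_store_dock)}
          = {at(store), key_at(k4,dock), open(d_office_hall), open(d_store_dock)}

== RESULT ==
["at(store)", "key_at(k4,dock)", "open(d_office_hall)", "open(d_store_dock)"]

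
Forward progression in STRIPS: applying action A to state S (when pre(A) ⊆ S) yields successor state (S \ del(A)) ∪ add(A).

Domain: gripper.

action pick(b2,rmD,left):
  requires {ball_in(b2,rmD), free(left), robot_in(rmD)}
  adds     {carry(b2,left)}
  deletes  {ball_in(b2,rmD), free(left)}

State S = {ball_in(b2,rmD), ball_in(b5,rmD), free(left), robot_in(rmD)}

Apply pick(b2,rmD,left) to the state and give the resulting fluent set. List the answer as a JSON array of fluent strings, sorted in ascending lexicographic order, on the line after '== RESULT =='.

Compute (S \ del) ∪ add:
  pre ⊆ S: {ball_in(b2,rmD), free(left), robot_in(rmD)} ⊆ S  — applicable
  S \ del = {ball_in(b5,rmD), robot_in(rmD)}
  ∪ add   = {ball_in(b5,rmD), carry(b2,left), robot_in(rmD)}

== RESULT ==
["ball_in(b5,rmD)", "carry(b2,left)", "robot_in(rmD)"]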